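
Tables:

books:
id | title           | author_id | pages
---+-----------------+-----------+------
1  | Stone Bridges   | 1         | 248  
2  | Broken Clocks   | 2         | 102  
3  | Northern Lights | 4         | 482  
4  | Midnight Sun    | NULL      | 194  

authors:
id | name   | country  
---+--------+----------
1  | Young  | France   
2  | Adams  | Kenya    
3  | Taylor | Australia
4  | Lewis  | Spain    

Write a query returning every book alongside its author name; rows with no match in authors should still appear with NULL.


LEFT JOIN keeps every row from books (the left table); where author_id has no match in authors, the author columns become NULL. Walk through each book:
  - book 1 (Stone Bridges): author_id=1 -> matches Young
  - book 2 (Broken Clocks): author_id=2 -> matches Adams
  - book 3 (Northern Lights): author_id=4 -> matches Lewis
  - book 4 (Midnight Sun): author_id=NULL, no match -> kept with NULL
All 4 rows appear; 1 has NULL author.

SQL:
SELECT a.title, b.name AS author
FROM books a
LEFT JOIN authors b ON a.author_id = b.id

Result:
title           | author
----------------+-------
Stone Bridges   | Young 
Broken Clocks   | Adams 
Northern Lights | Lewis 
Midnight Sun    | NULL  


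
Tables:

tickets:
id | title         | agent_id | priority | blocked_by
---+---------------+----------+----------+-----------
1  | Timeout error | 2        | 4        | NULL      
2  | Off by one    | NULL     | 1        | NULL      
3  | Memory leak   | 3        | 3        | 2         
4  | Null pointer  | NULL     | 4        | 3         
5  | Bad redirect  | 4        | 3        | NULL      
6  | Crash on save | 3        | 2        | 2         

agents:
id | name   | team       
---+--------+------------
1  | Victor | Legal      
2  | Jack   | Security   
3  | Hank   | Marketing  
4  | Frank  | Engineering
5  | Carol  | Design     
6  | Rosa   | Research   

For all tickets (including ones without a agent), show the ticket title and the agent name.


LEFT JOIN keeps every row from tickets (the left table); where agent_id has no match in agents, the agent columns become NULL. Walk through each ticket:
  - ticket 1 (Timeout error): agent_id=2 -> matches Jack
  - ticket 2 (Off by one): agent_id=NULL, no match -> kept with NULL
  - ticket 3 (Memory leak): agent_id=3 -> matches Hank
  - ticket 4 (Null pointer): agent_id=NULL, no match -> kept with NULL
  - ticket 5 (Bad redirect): agent_id=4 -> matches Frank
  - ticket 6 (Crash on save): agent_id=3 -> matches Hank
All 6 rows appear; 2 have NULL agent.

SQL:
SELECT a.title, b.name AS agent
FROM tickets a
LEFT JOIN agents b ON a.agent_id = b.id

Result:
title         | agent
--------------+------
Timeout error | Jack 
Off by one    | NULL 
Memory leak   | Hank 
Null pointer  | NULL 
Bad redirect  | Frank
Crash on save | Hank 


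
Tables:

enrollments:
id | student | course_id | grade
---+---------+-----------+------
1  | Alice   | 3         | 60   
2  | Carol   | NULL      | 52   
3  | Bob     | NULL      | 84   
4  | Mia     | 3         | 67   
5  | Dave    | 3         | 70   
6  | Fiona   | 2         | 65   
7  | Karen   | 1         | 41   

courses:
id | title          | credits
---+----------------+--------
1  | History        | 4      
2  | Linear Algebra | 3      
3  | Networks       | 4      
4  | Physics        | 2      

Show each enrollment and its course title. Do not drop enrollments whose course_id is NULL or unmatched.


LEFT JOIN keeps every row from enrollments (the left table); where course_id has no match in courses, the course columns become NULL. Walk through each enrollment:
  - enrollment 1 (Alice): course_id=3 -> matches Networks
  - enrollment 2 (Carol): course_id=NULL, no match -> kept with NULL
  - enrollment 3 (Bob): course_id=NULL, no match -> kept with NULL
  - enrollment 4 (Mia): course_id=3 -> matches Networks
  - enrollment 5 (Dave): course_id=3 -> matches Networks
  - enrollment 6 (Fiona): course_id=2 -> matches Linear Algebra
  - enrollment 7 (Karen): course_id=1 -> matches History
All 7 rows appear; 2 have NULL course.

SQL:
SELECT a.student, b.title AS course
FROM enrollments a
LEFT JOIN courses b ON a.course_id = b.id

Result:
student | course        
--------+---------------
Alice   | Networks      
Carol   | NULL          
Bob     | NULL          
Mia     | Networks      
Dave    | Networks      
Fiona   | Linear Algebra
Karen   | History       


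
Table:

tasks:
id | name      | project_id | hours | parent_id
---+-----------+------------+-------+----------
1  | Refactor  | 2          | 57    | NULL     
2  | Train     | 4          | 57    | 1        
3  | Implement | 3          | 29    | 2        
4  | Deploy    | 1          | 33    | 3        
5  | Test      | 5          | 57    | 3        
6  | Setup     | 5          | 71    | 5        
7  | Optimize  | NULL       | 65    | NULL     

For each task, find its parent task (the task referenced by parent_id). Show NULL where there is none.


This is a self-join: tasks is joined to a second copy of itself, matching each row's parent_id to another row's id. Use LEFT JOIN so rows with parent_id=NULL are kept.
  - task 1 (Refactor): parent_id=NULL -> NULL
  - task 2 (Train): parent_id=1 -> Refactor
  - task 3 (Implement): parent_id=2 -> Train
  - task 4 (Deploy): parent_id=3 -> Implement
  - task 5 (Test): parent_id=3 -> Implement
  - task 6 (Setup): parent_id=5 -> Test
  - task 7 (Optimize): parent_id=NULL -> NULL

SQL:
SELECT a.name AS item, b.name AS parent
FROM tasks a
LEFT JOIN tasks b ON a.parent_id = b.id

Result:
item      | parent   
----------+----------
Refactor  | NULL     
Train     | Refactor 
Implement | Train    
Deploy    | Implement
Test      | Implement
Setup     | Test     
Optimize  | NULL     


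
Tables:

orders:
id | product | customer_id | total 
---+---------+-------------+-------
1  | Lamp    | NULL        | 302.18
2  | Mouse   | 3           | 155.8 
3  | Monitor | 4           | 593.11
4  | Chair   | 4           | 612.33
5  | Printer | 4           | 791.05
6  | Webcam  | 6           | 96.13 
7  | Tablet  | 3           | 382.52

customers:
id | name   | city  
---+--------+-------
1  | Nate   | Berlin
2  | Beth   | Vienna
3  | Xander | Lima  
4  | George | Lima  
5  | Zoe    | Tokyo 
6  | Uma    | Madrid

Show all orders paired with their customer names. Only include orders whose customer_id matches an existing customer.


INNER JOIN keeps only orders rows whose customer_id matches an id in customers. Walk through each order:
  - order 1 (Lamp): customer_id=NULL, no match -> dropped
  - order 2 (Mouse): customer_id=3 -> matches Xander
  - order 3 (Monitor): customer_id=4 -> matches George
  - order 4 (Chair): customer_id=4 -> matches George
  - order 5 (Printer): customer_id=4 -> matches George
  - order 6 (Webcam): customer_id=6 -> matches Uma
  - order 7 (Tablet): customer_id=3 -> matches Xander
So 1 of 7 rows is dropped.

SQL:
SELECT a.product, b.name AS customer
FROM orders a
INNER JOIN customers b ON a.customer_id = b.id

Result:
product | customer
--------+---------
Mouse   | Xander  
Monitor | George  
Chair   | George  
Printer | George  
Webcam  | Uma     
Tablet  | Xander  


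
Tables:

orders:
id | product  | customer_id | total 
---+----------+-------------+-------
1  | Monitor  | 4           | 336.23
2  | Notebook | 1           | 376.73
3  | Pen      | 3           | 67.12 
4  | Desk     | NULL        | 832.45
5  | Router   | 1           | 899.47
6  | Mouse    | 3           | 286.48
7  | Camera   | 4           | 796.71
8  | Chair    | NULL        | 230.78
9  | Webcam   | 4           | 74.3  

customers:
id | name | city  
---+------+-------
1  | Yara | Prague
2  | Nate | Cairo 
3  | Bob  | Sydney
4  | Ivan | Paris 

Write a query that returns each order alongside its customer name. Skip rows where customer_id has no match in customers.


INNER JOIN keeps only orders rows whose customer_id matches an id in customers. Walk through each order:
  - order 1 (Monitor): customer_id=4 -> matches Ivan
  - order 2 (Notebook): customer_id=1 -> matches Yara
  - order 3 (Pen): customer_id=3 -> matches Bob
  - order 4 (Desk): customer_id=NULL, no match -> dropped
  - order 5 (Router): customer_id=1 -> matches Yara
  - order 6 (Mouse): customer_id=3 -> matches Bob
  - order 7 (Camera): customer_id=4 -> matches Ivan
  - order 8 (Chair): customer_id=NULL, no match -> dropped
  - order 9 (Webcam): customer_id=4 -> matches Ivan
So 2 of 9 rows are dropped.

SQL:
SELECT a.product, b.name AS customer
FROM orders a
INNER JOIN customers b ON a.customer_id = b.id

Result:
product  | customer
---------+---------
Monitor  | Ivan    
Notebook | Yara    
Pen      | Bob     
Router   | Yara    
Mouse    | Bob     
Camera   | Ivan    
Webcam   | Ivan    


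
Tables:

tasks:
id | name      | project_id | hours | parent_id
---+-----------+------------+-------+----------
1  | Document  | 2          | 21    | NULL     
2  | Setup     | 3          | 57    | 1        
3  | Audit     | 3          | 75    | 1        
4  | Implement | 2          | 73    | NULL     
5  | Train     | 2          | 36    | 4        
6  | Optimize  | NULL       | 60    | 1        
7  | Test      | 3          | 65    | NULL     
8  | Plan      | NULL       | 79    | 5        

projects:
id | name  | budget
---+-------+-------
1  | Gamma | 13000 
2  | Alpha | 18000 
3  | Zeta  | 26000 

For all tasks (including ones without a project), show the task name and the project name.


LEFT JOIN keeps every row from tasks (the left table); where project_id has no match in projects, the project columns become NULL. Walk through each task:
  - task 1 (Document): project_id=2 -> matches Alpha
  - task 2 (Setup): project_id=3 -> matches Zeta
  - task 3 (Audit): project_id=3 -> matches Zeta
  - task 4 (Implement): project_id=2 -> matches Alpha
  - task 5 (Train): project_id=2 -> matches Alpha
  - task 6 (Optimize): project_id=NULL, no match -> kept with NULL
  - task 7 (Test): project_id=3 -> matches Zeta
  - task 8 (Plan): project_id=NULL, no match -> kept with NULL
All 8 rows appear; 2 have NULL project.

SQL:
SELECT a.name, b.name AS project
FROM tasks a
LEFT JOIN projects b ON a.project_id = b.id

Result:
name      | project
----------+--------
Document  | Alpha  
Setup     | Zeta   
Audit     | Zeta   
Implement | Alpha  
Train     | Alpha  
Optimize  | NULL   
Test      | Zeta   
Plan      | NULL   


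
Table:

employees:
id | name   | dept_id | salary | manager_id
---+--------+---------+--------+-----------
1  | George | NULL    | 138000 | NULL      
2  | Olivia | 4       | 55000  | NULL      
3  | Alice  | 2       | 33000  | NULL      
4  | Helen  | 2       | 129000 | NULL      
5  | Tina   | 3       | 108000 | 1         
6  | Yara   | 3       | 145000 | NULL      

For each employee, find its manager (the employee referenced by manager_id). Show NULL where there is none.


This is a self-join: employees is joined to a second copy of itself, matching each row's manager_id to another row's id. Use LEFT JOIN so rows with manager_id=NULL are kept.
  - employee 1 (George): manager_id=NULL -> NULL
  - employee 2 (Olivia): manager_id=NULL -> NULL
  - employee 3 (Alice): manager_id=NULL -> NULL
  - employee 4 (Helen): manager_id=NULL -> NULL
  - employee 5 (Tina): manager_id=1 -> George
  - employee 6 (Yara): manager_id=NULL -> NULL

SQL:
SELECT a.name AS item, b.name AS manager
FROM employees a
LEFT JOIN employees b ON a.manager_id = b.id

Result:
item   | manager
-------+--------
George | NULL   
Olivia | NULL   
Alice  | NULL   
Helen  | NULL   
Tina   | George 
Yara   | NULL   


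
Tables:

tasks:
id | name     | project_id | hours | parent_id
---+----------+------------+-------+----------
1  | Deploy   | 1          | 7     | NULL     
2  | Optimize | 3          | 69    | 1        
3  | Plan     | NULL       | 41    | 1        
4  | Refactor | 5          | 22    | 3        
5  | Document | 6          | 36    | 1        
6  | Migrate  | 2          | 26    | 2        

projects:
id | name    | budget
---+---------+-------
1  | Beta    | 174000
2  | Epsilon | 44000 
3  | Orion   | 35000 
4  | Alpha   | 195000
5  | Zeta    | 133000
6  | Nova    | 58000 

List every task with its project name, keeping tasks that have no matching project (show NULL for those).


LEFT JOIN keeps every row from tasks (the left table); where project_id has no match in projects, the project columns become NULL. Walk through each task:
  - task 1 (Deploy): project_id=1 -> matches Beta
  - task 2 (Optimize): project_id=3 -> matches Orion
  - task 3 (Plan): project_id=NULL, no match -> kept with NULL
  - task 4 (Refactor): project_id=5 -> matches Zeta
  - task 5 (Document): project_id=6 -> matches Nova
  - task 6 (Migrate): project_id=2 -> matches Epsilon
All 6 rows appear; 1 has NULL project.

SQL:
SELECT a.name, b.name AS project
FROM tasks a
LEFT JOIN projects b ON a.project_id = b.id

Result:
name     | project
---------+--------
Deploy   | Beta   
Optimize | Orion  
Plan     | NULL   
Refactor | Zeta   
Document | Nova   
Migrate  | Epsilon


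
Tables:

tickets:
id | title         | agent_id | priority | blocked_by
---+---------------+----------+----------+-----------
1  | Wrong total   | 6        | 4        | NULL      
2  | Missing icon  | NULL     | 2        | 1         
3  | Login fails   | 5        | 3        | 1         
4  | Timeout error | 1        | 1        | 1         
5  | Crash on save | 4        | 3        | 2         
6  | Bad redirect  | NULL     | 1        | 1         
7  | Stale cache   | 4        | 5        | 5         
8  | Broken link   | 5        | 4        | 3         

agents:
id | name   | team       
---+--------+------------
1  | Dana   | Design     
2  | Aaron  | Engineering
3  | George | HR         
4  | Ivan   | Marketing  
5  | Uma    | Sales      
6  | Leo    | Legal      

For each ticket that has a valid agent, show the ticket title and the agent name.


INNER JOIN keeps only tickets rows whose agent_id matches an id in agents. Walk through each ticket:
  - ticket 1 (Wrong total): agent_id=6 -> matches Leo
  - ticket 2 (Missing icon): agent_id=NULL, no match -> dropped
  - ticket 3 (Login fails): agent_id=5 -> matches Uma
  - ticket 4 (Timeout error): agent_id=1 -> matches Dana
  - ticket 5 (Crash on save): agent_id=4 -> matches Ivan
  - ticket 6 (Bad redirect): agent_id=NULL, no match -> dropped
  - ticket 7 (Stale cache): agent_id=4 -> matches Ivan
  - ticket 8 (Broken link): agent_id=5 -> matches Uma
So 2 of 8 rows are dropped.

SQL:
SELECT a.title, b.name AS agent
FROM tickets a
INNER JOIN agents b ON a.agent_id = b.id

Result:
title         | agent
--------------+------
Wrong total   | Leo  
Login fails   | Uma  
Timeout error | Dana 
Crash on save | Ivan 
Stale cache   | Ivan 
Broken link   | Uma  


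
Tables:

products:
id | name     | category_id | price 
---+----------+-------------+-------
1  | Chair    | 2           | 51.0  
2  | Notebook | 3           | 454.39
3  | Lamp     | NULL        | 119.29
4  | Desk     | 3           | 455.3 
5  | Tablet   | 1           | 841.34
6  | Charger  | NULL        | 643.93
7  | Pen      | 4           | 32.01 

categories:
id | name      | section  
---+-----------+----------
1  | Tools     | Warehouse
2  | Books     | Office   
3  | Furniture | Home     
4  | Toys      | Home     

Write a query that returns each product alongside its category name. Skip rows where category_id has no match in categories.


INNER JOIN keeps only products rows whose category_id matches an id in categories. Walk through each product:
  - product 1 (Chair): category_id=2 -> matches Books
  - product 2 (Notebook): category_id=3 -> matches Furniture
  - product 3 (Lamp): category_id=NULL, no match -> dropped
  - product 4 (Desk): category_id=3 -> matches Furniture
  - product 5 (Tablet): category_id=1 -> matches Tools
  - product 6 (Charger): category_id=NULL, no match -> dropped
  - product 7 (Pen): category_id=4 -> matches Toys
So 2 of 7 rows are dropped.

SQL:
SELECT a.name, b.name AS category
FROM products a
INNER JOIN categories b ON a.category_id = b.id

Result:
name     | category 
---------+----------
Chair    | Books    
Notebook | Furniture
Desk     | Furniture
Tablet   | Tools    
Pen      | Toys     


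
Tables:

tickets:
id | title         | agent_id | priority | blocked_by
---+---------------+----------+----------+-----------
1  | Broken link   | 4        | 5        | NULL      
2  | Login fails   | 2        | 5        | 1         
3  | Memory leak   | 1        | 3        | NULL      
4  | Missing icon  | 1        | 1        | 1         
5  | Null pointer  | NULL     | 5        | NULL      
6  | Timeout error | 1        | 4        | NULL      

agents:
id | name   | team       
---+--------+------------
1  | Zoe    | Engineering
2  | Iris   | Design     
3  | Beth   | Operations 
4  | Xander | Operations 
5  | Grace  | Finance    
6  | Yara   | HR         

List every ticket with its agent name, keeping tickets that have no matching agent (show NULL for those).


LEFT JOIN keeps every row from tickets (the left table); where agent_id has no match in agents, the agent columns become NULL. Walk through each ticket:
  - ticket 1 (Broken link): agent_id=4 -> matches Xander
  - ticket 2 (Login fails): agent_id=2 -> matches Iris
  - ticket 3 (Memory leak): agent_id=1 -> matches Zoe
  - ticket 4 (Missing icon): agent_id=1 -> matches Zoe
  - ticket 5 (Null pointer): agent_id=NULL, no match -> kept with NULL
  - ticket 6 (Timeout error): agent_id=1 -> matches Zoe
All 6 rows appear; 1 has NULL agent.

SQL:
SELECT a.title, b.name AS agent
FROM tickets a
LEFT JOIN agents b ON a.agent_id = b.id

Result:
title         | agent 
--------------+-------
Broken link   | Xander
Login fails   | Iris  
Memory leak   | Zoe   
Missing icon  | Zoe   
Null pointer  | NULL  
Timeout error | Zoe   


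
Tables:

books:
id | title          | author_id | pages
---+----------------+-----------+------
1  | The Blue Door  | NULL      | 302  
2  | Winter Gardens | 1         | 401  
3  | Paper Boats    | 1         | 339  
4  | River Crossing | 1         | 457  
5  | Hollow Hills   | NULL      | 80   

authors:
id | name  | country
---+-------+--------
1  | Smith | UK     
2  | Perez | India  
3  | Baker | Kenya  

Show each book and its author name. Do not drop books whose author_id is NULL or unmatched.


LEFT JOIN keeps every row from books (the left table); where author_id has no match in authors, the author columns become NULL. Walk through each book:
  - book 1 (The Blue Door): author_id=NULL, no match -> kept with NULL
  - book 2 (Winter Gardens): author_id=1 -> matches Smith
  - book 3 (Paper Boats): author_id=1 -> matches Smith
  - book 4 (River Crossing): author_id=1 -> matches Smith
  - book 5 (Hollow Hills): author_id=NULL, no match -> kept with NULL
All 5 rows appear; 2 have NULL author.

SQL:
SELECT a.title, b.name AS author
FROM books a
LEFT JOIN authors b ON a.author_id = b.id

Result:
title          | author
---------------+-------
The Blue Door  | NULL  
Winter Gardens | Smith 
Paper Boats    | Smith 
River Crossing | Smith 
Hollow Hills   | NULL  


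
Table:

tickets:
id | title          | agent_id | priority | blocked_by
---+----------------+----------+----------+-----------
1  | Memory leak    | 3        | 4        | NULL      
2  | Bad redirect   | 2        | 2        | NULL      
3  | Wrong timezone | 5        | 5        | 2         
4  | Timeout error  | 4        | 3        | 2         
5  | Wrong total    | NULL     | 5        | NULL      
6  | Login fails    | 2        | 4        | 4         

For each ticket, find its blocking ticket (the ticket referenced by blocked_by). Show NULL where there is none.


This is a self-join: tickets is joined to a second copy of itself, matching each row's blocked_by to another row's id. Use LEFT JOIN so rows with blocked_by=NULL are kept.
  - ticket 1 (Memory leak): blocked_by=NULL -> NULL
  - ticket 2 (Bad redirect): blocked_by=NULL -> NULL
  - ticket 3 (Wrong timezone): blocked_by=2 -> Bad redirect
  - ticket 4 (Timeout error): blocked_by=2 -> Bad redirect
  - ticket 5 (Wrong total): blocked_by=NULL -> NULL
  - ticket 6 (Login fails): blocked_by=4 -> Timeout error

SQL:
SELECT a.title AS item, b.title AS blocked_by
FROM tickets a
LEFT JOIN tickets b ON a.blocked_by = b.id

Result:
item           | blocked_by   
---------------+--------------
Memory leak    | NULL         
Bad redirect   | NULL         
Wrong timezone | Bad redirect 
Timeout error  | Bad redirect 
Wrong total    | NULL         
Login fails    | Timeout error


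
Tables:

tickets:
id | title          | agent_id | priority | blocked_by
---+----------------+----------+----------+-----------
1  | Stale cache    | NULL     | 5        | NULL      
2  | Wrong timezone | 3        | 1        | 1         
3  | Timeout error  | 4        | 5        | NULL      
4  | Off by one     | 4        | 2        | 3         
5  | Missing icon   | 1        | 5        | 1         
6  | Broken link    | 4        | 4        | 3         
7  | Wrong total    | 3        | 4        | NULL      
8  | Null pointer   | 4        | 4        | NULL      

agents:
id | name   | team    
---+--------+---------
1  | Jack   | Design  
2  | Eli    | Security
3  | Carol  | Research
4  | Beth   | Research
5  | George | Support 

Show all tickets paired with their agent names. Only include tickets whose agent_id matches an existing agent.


INNER JOIN keeps only tickets rows whose agent_id matches an id in agents. Walk through each ticket:
  - ticket 1 (Stale cache): agent_id=NULL, no match -> dropped
  - ticket 2 (Wrong timezone): agent_id=3 -> matches Carol
  - ticket 3 (Timeout error): agent_id=4 -> matches Beth
  - ticket 4 (Off by one): agent_id=4 -> matches Beth
  - ticket 5 (Missing icon): agent_id=1 -> matches Jack
  - ticket 6 (Broken link): agent_id=4 -> matches Beth
  - ticket 7 (Wrong total): agent_id=3 -> matches Carol
  - ticket 8 (Null pointer): agent_id=4 -> matches Beth
So 1 of 8 rows is dropped.

SQL:
SELECT a.title, b.name AS agent
FROM tickets a
INNER JOIN agents b ON a.agent_id = b.id

Result:
title          | agent
---------------+------
Wrong timezone | Carol
Timeout error  | Beth 
Off by one     | Beth 
Missing icon   | Jack 
Broken link    | Beth 
Wrong total    | Carol
Null pointer   | Beth 


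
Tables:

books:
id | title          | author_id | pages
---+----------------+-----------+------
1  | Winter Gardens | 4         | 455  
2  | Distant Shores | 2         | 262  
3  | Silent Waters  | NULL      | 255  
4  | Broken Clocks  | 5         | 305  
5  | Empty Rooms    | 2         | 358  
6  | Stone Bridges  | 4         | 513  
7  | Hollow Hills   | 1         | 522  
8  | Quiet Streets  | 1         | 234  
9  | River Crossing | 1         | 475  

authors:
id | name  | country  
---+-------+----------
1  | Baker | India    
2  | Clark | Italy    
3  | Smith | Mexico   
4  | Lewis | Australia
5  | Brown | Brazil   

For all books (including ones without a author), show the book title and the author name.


LEFT JOIN keeps every row from books (the left table); where author_id has no match in authors, the author columns become NULL. Walk through each book:
  - book 1 (Winter Gardens): author_id=4 -> matches Lewis
  - book 2 (Distant Shores): author_id=2 -> matches Clark
  - book 3 (Silent Waters): author_id=NULL, no match -> kept with NULL
  - book 4 (Broken Clocks): author_id=5 -> matches Brown
  - book 5 (Empty Rooms): author_id=2 -> matches Clark
  - book 6 (Stone Bridges): author_id=4 -> matches Lewis
  - book 7 (Hollow Hills): author_id=1 -> matches Baker
  - book 8 (Quiet Streets): author_id=1 -> matches Baker
  - book 9 (River Crossing): author_id=1 -> matches Baker
All 9 rows appear; 1 has NULL author.

SQL:
SELECT a.title, b.name AS author
FROM books a
LEFT JOIN authors b ON a.author_id = b.id

Result:
title          | author
---------------+-------
Winter Gardens | Lewis 
Distant Shores | Clark 
Silent Waters  | NULL  
Broken Clocks  | Brown 
Empty Rooms    | Clark 
Stone Bridges  | Lewis 
Hollow Hills   | Baker 
Quiet Streets  | Baker 
River Crossing | Baker 


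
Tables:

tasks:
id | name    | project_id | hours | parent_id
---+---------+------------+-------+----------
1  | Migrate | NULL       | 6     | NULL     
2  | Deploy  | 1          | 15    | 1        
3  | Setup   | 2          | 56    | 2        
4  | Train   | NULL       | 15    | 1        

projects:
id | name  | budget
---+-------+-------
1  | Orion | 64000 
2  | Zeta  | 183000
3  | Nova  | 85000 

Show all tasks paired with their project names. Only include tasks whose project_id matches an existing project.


INNER JOIN keeps only tasks rows whose project_id matches an id in projects. Walk through each task:
  - task 1 (Migrate): project_id=NULL, no match -> dropped
  - task 2 (Deploy): project_id=1 -> matches Orion
  - task 3 (Setup): project_id=2 -> matches Zeta
  - task 4 (Train): project_id=NULL, no match -> dropped
So 2 of 4 rows are dropped.

SQL:
SELECT a.name, b.name AS project
FROM tasks a
INNER JOIN projects b ON a.project_id = b.id

Result:
name   | project
-------+--------
Deploy | Orion  
Setup  | Zeta   


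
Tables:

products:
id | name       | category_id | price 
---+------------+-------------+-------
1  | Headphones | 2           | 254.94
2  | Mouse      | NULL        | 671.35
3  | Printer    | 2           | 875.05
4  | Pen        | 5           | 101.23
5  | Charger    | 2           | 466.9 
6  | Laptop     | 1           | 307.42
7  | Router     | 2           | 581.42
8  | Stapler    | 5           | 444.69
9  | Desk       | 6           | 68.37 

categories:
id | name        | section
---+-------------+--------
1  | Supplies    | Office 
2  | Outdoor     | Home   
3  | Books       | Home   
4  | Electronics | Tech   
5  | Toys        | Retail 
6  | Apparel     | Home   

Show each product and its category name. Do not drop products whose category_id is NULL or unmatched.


LEFT JOIN keeps every row from products (the left table); where category_id has no match in categories, the category columns become NULL. Walk through each product:
  - product 1 (Headphones): category_id=2 -> matches Outdoor
  - product 2 (Mouse): category_id=NULL, no match -> kept with NULL
  - product 3 (Printer): category_id=2 -> matches Outdoor
  - product 4 (Pen): category_id=5 -> matches Toys
  - product 5 (Charger): category_id=2 -> matches Outdoor
  - product 6 (Laptop): category_id=1 -> matches Supplies
  - product 7 (Router): category_id=2 -> matches Outdoor
  - product 8 (Stapler): category_id=5 -> matches Toys
  - product 9 (Desk): category_id=6 -> matches Apparel
All 9 rows appear; 1 has NULL category.

SQL:
SELECT a.name, b.name AS category
FROM products a
LEFT JOIN categories b ON a.category_id = b.id

Result:
name       | category
-----------+---------
Headphones | Outdoor 
Mouse      | NULL    
Printer    | Outdoor 
Pen        | Toys    
Charger    | Outdoor 
Laptop     | Supplies
Router     | Outdoor 
Stapler    | Toys    
Desk       | Apparel 


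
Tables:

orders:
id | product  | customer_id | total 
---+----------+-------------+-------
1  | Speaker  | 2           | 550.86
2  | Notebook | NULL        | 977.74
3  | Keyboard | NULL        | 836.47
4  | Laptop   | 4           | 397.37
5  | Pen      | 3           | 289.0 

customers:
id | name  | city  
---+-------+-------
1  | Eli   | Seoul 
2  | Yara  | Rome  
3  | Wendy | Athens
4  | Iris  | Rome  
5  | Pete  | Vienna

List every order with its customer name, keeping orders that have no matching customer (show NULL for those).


LEFT JOIN keeps every row from orders (the left table); where customer_id has no match in customers, the customer columns become NULL. Walk through each order:
  - order 1 (Speaker): customer_id=2 -> matches Yara
  - order 2 (Notebook): customer_id=NULL, no match -> kept with NULL
  - order 3 (Keyboard): customer_id=NULL, no match -> kept with NULL
  - order 4 (Laptop): customer_id=4 -> matches Iris
  - order 5 (Pen): customer_id=3 -> matches Wendy
All 5 rows appear; 2 have NULL customer.

SQL:
SELECT a.product, b.name AS customer
FROM orders a
LEFT JOIN customers b ON a.customer_id = b.id

Result:
product  | customer
---------+---------
Speaker  | Yara    
Notebook | NULL    
Keyboard | NULL    
Laptop   | Iris    
Pen      | Wendy   


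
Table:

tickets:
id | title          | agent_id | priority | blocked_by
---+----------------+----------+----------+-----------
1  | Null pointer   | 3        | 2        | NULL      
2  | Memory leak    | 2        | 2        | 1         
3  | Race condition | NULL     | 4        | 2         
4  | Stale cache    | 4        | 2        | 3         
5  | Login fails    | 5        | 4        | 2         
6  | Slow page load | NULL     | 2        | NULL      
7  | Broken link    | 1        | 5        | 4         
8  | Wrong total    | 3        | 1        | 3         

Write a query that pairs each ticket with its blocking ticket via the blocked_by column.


This is a self-join: tickets is joined to a second copy of itself, matching each row's blocked_by to another row's id. Use LEFT JOIN so rows with blocked_by=NULL are kept.
  - ticket 1 (Null pointer): blocked_by=NULL -> NULL
  - ticket 2 (Memory leak): blocked_by=1 -> Null pointer
  - ticket 3 (Race condition): blocked_by=2 -> Memory leak
  - ticket 4 (Stale cache): blocked_by=3 -> Race condition
  - ticket 5 (Login fails): blocked_by=2 -> Memory leak
  - ticket 6 (Slow page load): blocked_by=NULL -> NULL
  - ticket 7 (Broken link): blocked_by=4 -> Stale cache
  - ticket 8 (Wrong total): blocked_by=3 -> Race condition

SQL:
SELECT a.title AS item, b.title AS blocked_by
FROM tickets a
LEFT JOIN tickets b ON a.blocked_by = b.id

Result:
item           | blocked_by    
---------------+---------------
Null pointer   | NULL          
Memory leak    | Null pointer  
Race condition | Memory leak   
Stale cache    | Race condition
Login fails    | Memory leak   
Slow page load | NULL          
Broken link    | Stale cache   
Wrong total    | Race condition


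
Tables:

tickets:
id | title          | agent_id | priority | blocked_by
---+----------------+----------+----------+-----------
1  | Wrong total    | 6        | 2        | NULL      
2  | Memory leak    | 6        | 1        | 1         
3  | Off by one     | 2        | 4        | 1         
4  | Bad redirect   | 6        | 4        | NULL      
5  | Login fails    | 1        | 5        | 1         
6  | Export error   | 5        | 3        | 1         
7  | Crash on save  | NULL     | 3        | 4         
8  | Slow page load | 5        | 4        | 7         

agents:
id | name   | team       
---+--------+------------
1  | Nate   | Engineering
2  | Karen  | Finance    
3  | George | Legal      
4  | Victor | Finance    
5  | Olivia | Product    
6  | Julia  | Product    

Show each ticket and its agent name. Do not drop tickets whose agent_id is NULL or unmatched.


LEFT JOIN keeps every row from tickets (the left table); where agent_id has no match in agents, the agent columns become NULL. Walk through each ticket:
  - ticket 1 (Wrong total): agent_id=6 -> matches Julia
  - ticket 2 (Memory leak): agent_id=6 -> matches Julia
  - ticket 3 (Off by one): agent_id=2 -> matches Karen
  - ticket 4 (Bad redirect): agent_id=6 -> matches Julia
  - ticket 5 (Login fails): agent_id=1 -> matches Nate
  - ticket 6 (Export error): agent_id=5 -> matches Olivia
  - ticket 7 (Crash on save): agent_id=NULL, no match -> kept with NULL
  - ticket 8 (Slow page load): agent_id=5 -> matches Olivia
All 8 rows appear; 1 has NULL agent.

SQL:
SELECT a.title, b.name AS agent
FROM tickets a
LEFT JOIN agents b ON a.agent_id = b.id

Result:
title          | agent 
---------------+-------
Wrong total    | Julia 
Memory leak    | Julia 
Off by one     | Karen 
Bad redirect   | Julia 
Login fails    | Nate  
Export error   | Olivia
Crash on save  | NULL  
Slow page load | Olivia


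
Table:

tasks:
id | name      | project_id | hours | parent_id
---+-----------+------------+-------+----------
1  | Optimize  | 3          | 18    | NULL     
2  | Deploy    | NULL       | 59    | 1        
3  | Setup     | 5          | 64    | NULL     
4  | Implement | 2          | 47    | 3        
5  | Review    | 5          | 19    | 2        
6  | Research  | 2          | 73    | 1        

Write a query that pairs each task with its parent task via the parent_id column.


This is a self-join: tasks is joined to a second copy of itself, matching each row's parent_id to another row's id. Use LEFT JOIN so rows with parent_id=NULL are kept.
  - task 1 (Optimize): parent_id=NULL -> NULL
  - task 2 (Deploy): parent_id=1 -> Optimize
  - task 3 (Setup): parent_id=NULL -> NULL
  - task 4 (Implement): parent_id=3 -> Setup
  - task 5 (Review): parent_id=2 -> Deploy
  - task 6 (Research): parent_id=1 -> Optimize

SQL:
SELECT a.name AS item, b.name AS parent
FROM tasks a
LEFT JOIN tasks b ON a.parent_id = b.id

Result:
item      | parent  
----------+---------
Optimize  | NULL    
Deploy    | Optimize
Setup     | NULL    
Implement | Setup   
Review    | Deploy  
Research  | Optimize


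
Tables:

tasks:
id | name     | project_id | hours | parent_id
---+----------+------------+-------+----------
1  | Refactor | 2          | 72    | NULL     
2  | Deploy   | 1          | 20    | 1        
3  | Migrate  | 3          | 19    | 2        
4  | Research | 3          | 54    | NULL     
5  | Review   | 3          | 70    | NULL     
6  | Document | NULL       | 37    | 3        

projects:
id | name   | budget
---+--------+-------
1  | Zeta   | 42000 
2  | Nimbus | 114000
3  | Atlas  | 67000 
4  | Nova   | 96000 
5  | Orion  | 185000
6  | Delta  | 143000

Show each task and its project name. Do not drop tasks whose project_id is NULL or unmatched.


LEFT JOIN keeps every row from tasks (the left table); where project_id has no match in projects, the project columns become NULL. Walk through each task:
  - task 1 (Refactor): project_id=2 -> matches Nimbus
  - task 2 (Deploy): project_id=1 -> matches Zeta
  - task 3 (Migrate): project_id=3 -> matches Atlas
  - task 4 (Research): project_id=3 -> matches Atlas
  - task 5 (Review): project_id=3 -> matches Atlas
  - task 6 (Document): project_id=NULL, no match -> kept with NULL
All 6 rows appear; 1 has NULL project.

SQL:
SELECT a.name, b.name AS project
FROM tasks a
LEFT JOIN projects b ON a.project_id = b.id

Result:
name     | project
---------+--------
Refactor | Nimbus 
Deploy   | Zeta   
Migrate  | Atlas  
Research | Atlas  
Review   | Atlas  
Document | NULL   


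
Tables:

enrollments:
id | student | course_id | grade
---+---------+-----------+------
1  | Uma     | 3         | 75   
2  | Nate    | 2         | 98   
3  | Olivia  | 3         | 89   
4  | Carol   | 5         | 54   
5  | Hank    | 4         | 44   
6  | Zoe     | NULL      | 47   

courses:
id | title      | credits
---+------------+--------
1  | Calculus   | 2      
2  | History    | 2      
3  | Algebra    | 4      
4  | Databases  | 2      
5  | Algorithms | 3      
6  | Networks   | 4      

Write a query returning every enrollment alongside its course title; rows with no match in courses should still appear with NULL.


LEFT JOIN keeps every row from enrollments (the left table); where course_id has no match in courses, the course columns become NULL. Walk through each enrollment:
  - enrollment 1 (Uma): course_id=3 -> matches Algebra
  - enrollment 2 (Nate): course_id=2 -> matches History
  - enrollment 3 (Olivia): course_id=3 -> matches Algebra
  - enrollment 4 (Carol): course_id=5 -> matches Algorithms
  - enrollment 5 (Hank): course_id=4 -> matches Databases
  - enrollment 6 (Zoe): course_id=NULL, no match -> kept with NULL
All 6 rows appear; 1 has NULL course.

SQL:
SELECT a.student, b.title AS course
FROM enrollments a
LEFT JOIN courses b ON a.course_id = b.id

Result:
student | course    
--------+-----------
Uma     | Algebra   
Nate    | History   
Olivia  | Algebra   
Carol   | Algorithms
Hank    | Databases 
Zoe     | NULL      


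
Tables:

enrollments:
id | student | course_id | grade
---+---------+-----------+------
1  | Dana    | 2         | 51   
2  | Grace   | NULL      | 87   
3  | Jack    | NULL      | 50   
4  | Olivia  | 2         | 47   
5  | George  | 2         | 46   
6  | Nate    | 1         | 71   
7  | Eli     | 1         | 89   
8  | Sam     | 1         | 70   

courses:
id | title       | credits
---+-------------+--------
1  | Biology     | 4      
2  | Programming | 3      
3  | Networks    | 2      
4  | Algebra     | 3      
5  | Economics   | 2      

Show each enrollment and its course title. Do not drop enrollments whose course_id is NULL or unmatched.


LEFT JOIN keeps every row from enrollments (the left table); where course_id has no match in courses, the course columns become NULL. Walk through each enrollment:
  - enrollment 1 (Dana): course_id=2 -> matches Programming
  - enrollment 2 (Grace): course_id=NULL, no match -> kept with NULL
  - enrollment 3 (Jack): course_id=NULL, no match -> kept with NULL
  - enrollment 4 (Olivia): course_id=2 -> matches Programming
  - enrollment 5 (George): course_id=2 -> matches Programming
  - enrollment 6 (Nate): course_id=1 -> matches Biology
  - enrollment 7 (Eli): course_id=1 -> matches Biology
  - enrollment 8 (Sam): course_id=1 -> matches Biology
All 8 rows appear; 2 have NULL course.

SQL:
SELECT a.student, b.title AS course
FROM enrollments a
LEFT JOIN courses b ON a.course_id = b.id

Result:
student | course     
--------+------------
Dana    | Programming
Grace   | NULL       
Jack    | NULL       
Olivia  | Programming
George  | Programming
Nate    | Biology    
Eli     | Biology    
Sam     | Biology    


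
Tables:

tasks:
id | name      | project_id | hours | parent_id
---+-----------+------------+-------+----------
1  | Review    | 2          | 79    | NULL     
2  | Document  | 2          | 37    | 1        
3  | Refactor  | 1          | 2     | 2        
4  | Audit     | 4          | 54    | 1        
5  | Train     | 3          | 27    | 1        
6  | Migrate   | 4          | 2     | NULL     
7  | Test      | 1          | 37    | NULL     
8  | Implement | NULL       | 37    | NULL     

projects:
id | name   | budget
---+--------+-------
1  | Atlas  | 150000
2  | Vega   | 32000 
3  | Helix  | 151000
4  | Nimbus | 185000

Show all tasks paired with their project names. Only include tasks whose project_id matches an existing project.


INNER JOIN keeps only tasks rows whose project_id matches an id in projects. Walk through each task:
  - task 1 (Review): project_id=2 -> matches Vega
  - task 2 (Document): project_id=2 -> matches Vega
  - task 3 (Refactor): project_id=1 -> matches Atlas
  - task 4 (Audit): project_id=4 -> matches Nimbus
  - task 5 (Train): project_id=3 -> matches Helix
  - task 6 (Migrate): project_id=4 -> matches Nimbus
  - task 7 (Test): project_id=1 -> matches Atlas
  - task 8 (Implement): project_id=NULL, no match -> dropped
So 1 of 8 rows is dropped.

SQL:
SELECT a.name, b.name AS project
FROM tasks a
INNER JOIN projects b ON a.project_id = b.id

Result:
name     | project
---------+--------
Review   | Vega   
Document | Vega   
Refactor | Atlas  
Audit    | Nimbus 
Train    | Helix  
Migrate  | Nimbus 
Test     | Atlas  


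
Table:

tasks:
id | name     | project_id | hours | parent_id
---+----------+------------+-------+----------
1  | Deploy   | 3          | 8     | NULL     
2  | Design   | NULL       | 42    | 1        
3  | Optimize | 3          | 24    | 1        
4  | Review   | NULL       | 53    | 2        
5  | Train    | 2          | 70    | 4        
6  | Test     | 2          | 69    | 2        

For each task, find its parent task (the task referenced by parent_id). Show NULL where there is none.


This is a self-join: tasks is joined to a second copy of itself, matching each row's parent_id to another row's id. Use LEFT JOIN so rows with parent_id=NULL are kept.
  - task 1 (Deploy): parent_id=NULL -> NULL
  - task 2 (Design): parent_id=1 -> Deploy
  - task 3 (Optimize): parent_id=1 -> Deploy
  - task 4 (Review): parent_id=2 -> Design
  - task 5 (Train): parent_id=4 -> Review
  - task 6 (Test): parent_id=2 -> Design

SQL:
SELECT a.name AS item, b.name AS parent
FROM tasks a
LEFT JOIN tasks b ON a.parent_id = b.id

Result:
item     | parent
---------+-------
Deploy   | NULL  
Design   | Deploy
Optimize | Deploy
Review   | Design
Train    | Review
Test     | Design


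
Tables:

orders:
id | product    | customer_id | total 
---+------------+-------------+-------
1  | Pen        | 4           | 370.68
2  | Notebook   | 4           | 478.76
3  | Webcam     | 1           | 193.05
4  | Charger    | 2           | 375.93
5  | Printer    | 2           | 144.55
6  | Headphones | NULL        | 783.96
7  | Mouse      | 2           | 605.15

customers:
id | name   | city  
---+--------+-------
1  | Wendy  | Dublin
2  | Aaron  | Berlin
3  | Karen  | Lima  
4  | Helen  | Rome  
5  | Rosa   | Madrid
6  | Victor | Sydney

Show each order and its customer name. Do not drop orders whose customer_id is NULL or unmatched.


LEFT JOIN keeps every row from orders (the left table); where customer_id has no match in customers, the customer columns become NULL. Walk through each order:
  - order 1 (Pen): customer_id=4 -> matches Helen
  - order 2 (Notebook): customer_id=4 -> matches Helen
  - order 3 (Webcam): customer_id=1 -> matches Wendy
  - order 4 (Charger): customer_id=2 -> matches Aaron
  - order 5 (Printer): customer_id=2 -> matches Aaron
  - order 6 (Headphones): customer_id=NULL, no match -> kept with NULL
  - order 7 (Mouse): customer_id=2 -> matches Aaron
All 7 rows appear; 1 has NULL customer.

SQL:
SELECT a.product, b.name AS customer
FROM orders a
LEFT JOIN customers b ON a.customer_id = b.id

Result:
product    | customer
-----------+---------
Pen        | Helen   
Notebook   | Helen   
Webcam     | Wendy   
Charger    | Aaron   
Printer    | Aaron   
Headphones | NULL    
Mouse      | Aaron   
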